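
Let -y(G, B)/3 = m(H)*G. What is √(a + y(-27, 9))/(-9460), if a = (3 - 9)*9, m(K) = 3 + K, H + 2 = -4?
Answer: -3*I*√33/9460 ≈ -0.0018217*I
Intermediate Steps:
H = -6 (H = -2 - 4 = -6)
y(G, B) = 9*G (y(G, B) = -3*(3 - 6)*G = -(-9)*G = 9*G)
a = -54 (a = -6*9 = -54)
√(a + y(-27, 9))/(-9460) = √(-54 + 9*(-27))/(-9460) = √(-54 - 243)*(-1/9460) = √(-297)*(-1/9460) = (3*I*√33)*(-1/9460) = -3*I*√33/9460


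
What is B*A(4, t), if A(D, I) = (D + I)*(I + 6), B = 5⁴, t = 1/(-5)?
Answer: 13775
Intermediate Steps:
t = -⅕ (t = 1*(-⅕) = -⅕ ≈ -0.20000)
B = 625
A(D, I) = (6 + I)*(D + I) (A(D, I) = (D + I)*(6 + I) = (6 + I)*(D + I))
B*A(4, t) = 625*((-⅕)² + 6*4 + 6*(-⅕) + 4*(-⅕)) = 625*(1/25 + 24 - 6/5 - ⅘) = 625*(551/25) = 13775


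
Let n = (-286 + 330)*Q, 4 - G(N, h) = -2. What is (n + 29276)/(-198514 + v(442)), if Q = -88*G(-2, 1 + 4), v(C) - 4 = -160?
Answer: -3022/99335 ≈ -0.030422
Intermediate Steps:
v(C) = -156 (v(C) = 4 - 160 = -156)
G(N, h) = 6 (G(N, h) = 4 - 1*(-2) = 4 + 2 = 6)
Q = -528 (Q = -88*6 = -528)
n = -23232 (n = (-286 + 330)*(-528) = 44*(-528) = -23232)
(n + 29276)/(-198514 + v(442)) = (-23232 + 29276)/(-198514 - 156) = 6044/(-198670) = 6044*(-1/198670) = -3022/99335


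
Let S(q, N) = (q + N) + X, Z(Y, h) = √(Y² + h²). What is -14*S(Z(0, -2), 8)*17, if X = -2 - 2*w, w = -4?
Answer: -3808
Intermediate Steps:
X = 6 (X = -2 - 2*(-4) = -2 + 8 = 6)
S(q, N) = 6 + N + q (S(q, N) = (q + N) + 6 = (N + q) + 6 = 6 + N + q)
-14*S(Z(0, -2), 8)*17 = -14*(6 + 8 + √(0² + (-2)²))*17 = -14*(6 + 8 + √(0 + 4))*17 = -14*(6 + 8 + √4)*17 = -14*(6 + 8 + 2)*17 = -14*16*17 = -224*17 = -3808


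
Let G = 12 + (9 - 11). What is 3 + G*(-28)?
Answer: -277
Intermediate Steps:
G = 10 (G = 12 - 2 = 10)
3 + G*(-28) = 3 + 10*(-28) = 3 - 280 = -277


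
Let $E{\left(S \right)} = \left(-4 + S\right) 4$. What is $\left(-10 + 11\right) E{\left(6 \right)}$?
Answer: $8$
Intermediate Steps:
$E{\left(S \right)} = -16 + 4 S$
$\left(-10 + 11\right) E{\left(6 \right)} = \left(-10 + 11\right) \left(-16 + 4 \cdot 6\right) = 1 \left(-16 + 24\right) = 1 \cdot 8 = 8$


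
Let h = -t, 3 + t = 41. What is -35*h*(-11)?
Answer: -14630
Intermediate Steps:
t = 38 (t = -3 + 41 = 38)
h = -38 (h = -1*38 = -38)
-35*h*(-11) = -35*(-38)*(-11) = 1330*(-11) = -14630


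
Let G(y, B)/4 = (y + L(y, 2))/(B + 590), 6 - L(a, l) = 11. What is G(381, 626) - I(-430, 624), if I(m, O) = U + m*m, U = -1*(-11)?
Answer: -7026571/38 ≈ -1.8491e+5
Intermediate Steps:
L(a, l) = -5 (L(a, l) = 6 - 1*11 = 6 - 11 = -5)
U = 11
G(y, B) = 4*(-5 + y)/(590 + B) (G(y, B) = 4*((y - 5)/(B + 590)) = 4*((-5 + y)/(590 + B)) = 4*(-5 + y)/(590 + B))
I(m, O) = 11 + m² (I(m, O) = 11 + m*m = 11 + m²)
G(381, 626) - I(-430, 624) = 4*(-5 + 381)/(590 + 626) - (11 + (-430)²) = 4*376/1216 - (11 + 184900) = 4*(1/1216)*376 - 1*184911 = 47/38 - 184911 = -7026571/38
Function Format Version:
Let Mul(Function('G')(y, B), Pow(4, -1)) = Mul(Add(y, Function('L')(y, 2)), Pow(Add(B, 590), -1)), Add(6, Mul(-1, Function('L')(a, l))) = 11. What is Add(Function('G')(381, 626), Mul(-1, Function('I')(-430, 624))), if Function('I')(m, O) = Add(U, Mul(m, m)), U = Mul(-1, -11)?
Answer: Rational(-7026571, 38) ≈ -1.8491e+5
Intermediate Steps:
Function('L')(a, l) = -5 (Function('L')(a, l) = Add(6, Mul(-1, 11)) = Add(6, -11) = -5)
U = 11
Function('G')(y, B) = Mul(4, Pow(Add(590, B), -1), Add(-5, y)) (Function('G')(y, B) = Mul(4, Mul(Add(y, -5), Pow(Add(B, 590), -1))) = Mul(4, Mul(Add(-5, y), Pow(Add(590, B), -1))) = Mul(4, Mul(Pow(Add(590, B), -1), Add(-5, y))) = Mul(4, Pow(Add(590, B), -1), Add(-5, y)))
Function('I')(m, O) = Add(11, Pow(m, 2)) (Function('I')(m, O) = Add(11, Mul(m, m)) = Add(11, Pow(m, 2)))
Add(Function('G')(381, 626), Mul(-1, Function('I')(-430, 624))) = Add(Mul(4, Pow(Add(590, 626), -1), Add(-5, 381)), Mul(-1, Add(11, Pow(-430, 2)))) = Add(Mul(4, Pow(1216, -1), 376), Mul(-1, Add(11, 184900))) = Add(Mul(4, Rational(1, 1216), 376), Mul(-1, 184911)) = Add(Rational(47, 38), -184911) = Rational(-7026571, 38)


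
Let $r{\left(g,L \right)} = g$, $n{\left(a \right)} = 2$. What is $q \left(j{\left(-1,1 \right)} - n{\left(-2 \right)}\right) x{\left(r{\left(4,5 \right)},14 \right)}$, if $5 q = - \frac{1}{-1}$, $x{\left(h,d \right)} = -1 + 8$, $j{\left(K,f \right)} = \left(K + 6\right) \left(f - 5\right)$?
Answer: $- \frac{154}{5} \approx -30.8$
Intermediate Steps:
$j{\left(K,f \right)} = \left(-5 + f\right) \left(6 + K\right)$ ($j{\left(K,f \right)} = \left(6 + K\right) \left(-5 + f\right) = \left(-5 + f\right) \left(6 + K\right)$)
$x{\left(h,d \right)} = 7$
$q = \frac{1}{5}$ ($q = \frac{\left(-1\right) \frac{1}{-1}}{5} = \frac{\left(-1\right) \left(-1\right)}{5} = \frac{1}{5} \cdot 1 = \frac{1}{5} \approx 0.2$)
$q \left(j{\left(-1,1 \right)} - n{\left(-2 \right)}\right) x{\left(r{\left(4,5 \right)},14 \right)} = \frac{\left(-30 - -5 + 6 \cdot 1 - 1\right) - 2}{5} \cdot 7 = \frac{\left(-30 + 5 + 6 - 1\right) - 2}{5} \cdot 7 = \frac{-20 - 2}{5} \cdot 7 = \frac{1}{5} \left(-22\right) 7 = \left(- \frac{22}{5}\right) 7 = - \frac{154}{5}$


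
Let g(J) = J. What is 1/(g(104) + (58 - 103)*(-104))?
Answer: 1/4784 ≈ 0.00020903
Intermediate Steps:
1/(g(104) + (58 - 103)*(-104)) = 1/(104 + (58 - 103)*(-104)) = 1/(104 - 45*(-104)) = 1/(104 + 4680) = 1/4784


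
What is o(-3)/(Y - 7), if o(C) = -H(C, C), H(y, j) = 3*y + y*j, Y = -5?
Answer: 0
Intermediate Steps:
H(y, j) = 3*y + j*y
o(C) = -C*(3 + C)
o(-3)/(Y - 7) = (-1*(-3)*(3 - 3))/(-5 - 7) = -1*(-3)*0/(-12) = 0*(-1/12) = 0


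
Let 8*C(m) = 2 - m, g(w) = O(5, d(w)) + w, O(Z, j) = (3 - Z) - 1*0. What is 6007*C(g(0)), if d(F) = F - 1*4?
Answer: 6007/2 ≈ 3003.5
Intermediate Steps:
d(F) = -4 + F (d(F) = F - 4 = -4 + F)
O(Z, j) = 3 - Z (O(Z, j) = (3 - Z) + 0 = 3 - Z)
g(w) = -2 + w (g(w) = (3 - 1*5) + w = (3 - 5) + w = -2 + w)
C(m) = ¼ - m/8 (C(m) = (2 - m)/8 = ¼ - m/8)
6007*C(g(0)) = 6007*(¼ - (-2 + 0)/8) = 6007*(¼ - ⅛*(-2)) = 6007*(¼ + ¼) = 6007*(½) = 6007/2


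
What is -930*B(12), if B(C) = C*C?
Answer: -133920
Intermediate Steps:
B(C) = C²
-930*B(12) = -930*12² = -930*144 = -133920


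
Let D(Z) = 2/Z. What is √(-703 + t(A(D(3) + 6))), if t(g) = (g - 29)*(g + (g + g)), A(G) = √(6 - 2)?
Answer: I*√865 ≈ 29.411*I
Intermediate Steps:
A(G) = 2 (A(G) = √4 = 2)
t(g) = 3*g*(-29 + g) (t(g) = (-29 + g)*(g + 2*g) = (-29 + g)*(3*g) = 3*g*(-29 + g))
√(-703 + t(A(D(3) + 6))) = √(-703 + 3*2*(-29 + 2)) = √(-703 + 3*2*(-27)) = √(-703 - 162) = √(-865) = I*√865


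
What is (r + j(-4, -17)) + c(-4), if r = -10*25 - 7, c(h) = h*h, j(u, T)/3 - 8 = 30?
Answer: -127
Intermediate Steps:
j(u, T) = 114 (j(u, T) = 24 + 3*30 = 24 + 90 = 114)
c(h) = h**2
r = -257 (r = -250 - 7 = -257)
(r + j(-4, -17)) + c(-4) = (-257 + 114) + (-4)**2 = -143 + 16 = -127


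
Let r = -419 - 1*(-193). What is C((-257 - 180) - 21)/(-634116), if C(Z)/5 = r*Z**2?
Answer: 59258330/158529 ≈ 373.80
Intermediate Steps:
r = -226 (r = -419 + 193 = -226)
C(Z) = -1130*Z**2 (C(Z) = 5*(-226*Z**2) = -1130*Z**2)
C((-257 - 180) - 21)/(-634116) = -1130*((-257 - 180) - 21)**2/(-634116) = -1130*(-437 - 21)**2*(-1/634116) = -1130*(-458)**2*(-1/634116) = -1130*209764*(-1/634116) = -237033320*(-1/634116) = 59258330/158529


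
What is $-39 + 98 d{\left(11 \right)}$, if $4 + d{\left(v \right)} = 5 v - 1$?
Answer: $4861$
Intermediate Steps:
$d{\left(v \right)} = -5 + 5 v$ ($d{\left(v \right)} = -4 + \left(5 v - 1\right) = -4 + \left(-1 + 5 v\right) = -5 + 5 v$)
$-39 + 98 d{\left(11 \right)} = -39 + 98 \left(-5 + 5 \cdot 11\right) = -39 + 98 \left(-5 + 55\right) = -39 + 98 \cdot 50 = -39 + 4900 = 4861$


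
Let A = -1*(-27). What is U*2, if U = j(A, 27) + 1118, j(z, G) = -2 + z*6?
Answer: 2556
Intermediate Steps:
A = 27
j(z, G) = -2 + 6*z
U = 1278 (U = (-2 + 6*27) + 1118 = (-2 + 162) + 1118 = 160 + 1118 = 1278)
U*2 = 1278*2 = 2556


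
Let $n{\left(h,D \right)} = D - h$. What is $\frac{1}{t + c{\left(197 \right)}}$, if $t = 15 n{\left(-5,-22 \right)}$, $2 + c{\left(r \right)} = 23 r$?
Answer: $\frac{1}{4274} \approx 0.00023397$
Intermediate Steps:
$c{\left(r \right)} = -2 + 23 r$
$t = -255$ ($t = 15 \left(-22 - -5\right) = 15 \left(-22 + 5\right) = 15 \left(-17\right) = -255$)
$\frac{1}{t + c{\left(197 \right)}} = \frac{1}{-255 + \left(-2 + 23 \cdot 197\right)} = \frac{1}{-255 + \left(-2 + 4531\right)} = \frac{1}{-255 + 4529} = \frac{1}{4274}$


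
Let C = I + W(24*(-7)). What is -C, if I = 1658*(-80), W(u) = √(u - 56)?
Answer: 132640 - 4*I*√14 ≈ 1.3264e+5 - 14.967*I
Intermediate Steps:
W(u) = √(-56 + u)
I = -132640
C = -132640 + 4*I*√14 (C = -132640 + √(-56 + 24*(-7)) = -132640 + √(-56 - 168) = -132640 + √(-224) = -132640 + 4*I*√14 ≈ -1.3264e+5 + 14.967*I)
-C = -(-132640 + 4*I*√14) = 132640 - 4*I*√14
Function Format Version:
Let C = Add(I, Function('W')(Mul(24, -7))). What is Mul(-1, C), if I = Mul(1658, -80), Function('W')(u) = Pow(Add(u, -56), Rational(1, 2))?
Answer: Add(132640, Mul(-4, I, Pow(14, Rational(1, 2)))) ≈ Add(1.3264e+5, Mul(-14.967, I))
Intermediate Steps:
Function('W')(u) = Pow(Add(-56, u), Rational(1, 2))
I = -132640
C = Add(-132640, Mul(4, I, Pow(14, Rational(1, 2)))) (C = Add(-132640, Pow(Add(-56, Mul(24, -7)), Rational(1, 2))) = Add(-132640, Pow(Add(-56, -168), Rational(1, 2))) = Add(-132640, Pow(-224, Rational(1, 2))) = Add(-132640, Mul(4, I, Pow(14, Rational(1, 2)))) ≈ Add(-1.3264e+5, Mul(14.967, I)))
Mul(-1, C) = Mul(-1, Add(-132640, Mul(4, I, Pow(14, Rational(1, 2))))) = Add(132640, Mul(-4, I, Pow(14, Rational(1, 2))))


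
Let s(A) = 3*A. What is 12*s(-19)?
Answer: -684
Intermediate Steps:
12*s(-19) = 12*(3*(-19)) = 12*(-57) = -684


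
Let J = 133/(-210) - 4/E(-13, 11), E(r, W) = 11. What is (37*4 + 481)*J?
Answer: -206941/330 ≈ -627.09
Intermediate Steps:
J = -329/330 (J = 133/(-210) - 4/11 = 133*(-1/210) - 4*1/11 = -19/30 - 4/11 = -329/330 ≈ -0.99697)
(37*4 + 481)*J = (37*4 + 481)*(-329/330) = (148 + 481)*(-329/330) = 629*(-329/330) = -206941/330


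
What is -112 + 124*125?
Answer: 15388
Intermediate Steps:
-112 + 124*125 = -112 + 15500 = 15388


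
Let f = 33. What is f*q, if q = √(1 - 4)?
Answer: 33*I*√3 ≈ 57.158*I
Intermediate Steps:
q = I*√3 (q = √(-3) = I*√3 ≈ 1.732*I)
f*q = 33*(I*√3) = 33*I*√3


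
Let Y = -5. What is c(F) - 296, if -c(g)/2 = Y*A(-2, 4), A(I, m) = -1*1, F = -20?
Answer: -306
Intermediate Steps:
A(I, m) = -1
c(g) = -10 (c(g) = -(-10)*(-1) = -2*5 = -10)
c(F) - 296 = -10 - 296 = -306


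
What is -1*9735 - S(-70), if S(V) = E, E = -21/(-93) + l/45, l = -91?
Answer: -13577819/1395 ≈ -9733.2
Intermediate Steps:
E = -2506/1395 (E = -21/(-93) - 91/45 = -21*(-1/93) - 91*1/45 = 7/31 - 91/45 = -2506/1395 ≈ -1.7964)
S(V) = -2506/1395
-1*9735 - S(-70) = -1*9735 - 1*(-2506/1395) = -9735 + 2506/1395 = -13577819/1395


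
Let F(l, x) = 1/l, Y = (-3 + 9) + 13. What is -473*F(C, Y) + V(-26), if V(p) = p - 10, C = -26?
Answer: -463/26 ≈ -17.808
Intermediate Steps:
V(p) = -10 + p
Y = 19 (Y = 6 + 13 = 19)
-473*F(C, Y) + V(-26) = -473/(-26) + (-10 - 26) = -473*(-1/26) - 36 = 473/26 - 36 = -463/26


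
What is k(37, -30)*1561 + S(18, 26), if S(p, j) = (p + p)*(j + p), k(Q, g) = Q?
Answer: 59341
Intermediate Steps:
S(p, j) = 2*p*(j + p) (S(p, j) = (2*p)*(j + p) = 2*p*(j + p))
k(37, -30)*1561 + S(18, 26) = 37*1561 + 2*18*(26 + 18) = 57757 + 2*18*44 = 57757 + 1584 = 59341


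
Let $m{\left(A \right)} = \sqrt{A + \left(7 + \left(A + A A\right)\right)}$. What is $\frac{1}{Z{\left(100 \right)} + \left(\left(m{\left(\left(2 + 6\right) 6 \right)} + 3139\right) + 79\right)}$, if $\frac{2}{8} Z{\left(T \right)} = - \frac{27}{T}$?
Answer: $\frac{2010575}{6466354554} - \frac{625 \sqrt{2407}}{6466354554} \approx 0.00030619$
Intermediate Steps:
$Z{\left(T \right)} = - \frac{108}{T}$ ($Z{\left(T \right)} = 4 \left(- \frac{27}{T}\right) = - \frac{108}{T}$)
$m{\left(A \right)} = \sqrt{7 + A^{2} + 2 A}$ ($m{\left(A \right)} = \sqrt{A + \left(7 + \left(A + A^{2}\right)\right)} = \sqrt{A + \left(7 + A + A^{2}\right)} = \sqrt{7 + A^{2} + 2 A}$)
$\frac{1}{Z{\left(100 \right)} + \left(\left(m{\left(\left(2 + 6\right) 6 \right)} + 3139\right) + 79\right)} = \frac{1}{- \frac{108}{100} + \left(\left(\sqrt{7 + \left(\left(2 + 6\right) 6\right)^{2} + 2 \left(2 + 6\right) 6} + 3139\right) + 79\right)} = \frac{1}{\left(-108\right) \frac{1}{100} + \left(\left(\sqrt{7 + \left(8 \cdot 6\right)^{2} + 2 \cdot 8 \cdot 6} + 3139\right) + 79\right)} = \frac{1}{- \frac{27}{25} + \left(\left(\sqrt{7 + 48^{2} + 2 \cdot 48} + 3139\right) + 79\right)} = \frac{1}{- \frac{27}{25} + \left(\left(\sqrt{7 + 2304 + 96} + 3139\right) + 79\right)} = \frac{1}{- \frac{27}{25} + \left(\left(\sqrt{2407} + 3139\right) + 79\right)} = \frac{1}{- \frac{27}{25} + \left(\left(3139 + \sqrt{2407}\right) + 79\right)} = \frac{1}{- \frac{27}{25} + \left(3218 + \sqrt{2407}\right)} = \frac{1}{\frac{80423}{25} + \sqrt{2407}}$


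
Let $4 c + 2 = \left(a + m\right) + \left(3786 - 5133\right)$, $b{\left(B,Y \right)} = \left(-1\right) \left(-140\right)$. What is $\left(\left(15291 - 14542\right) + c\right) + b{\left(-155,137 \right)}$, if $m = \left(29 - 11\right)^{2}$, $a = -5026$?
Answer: $- \frac{2495}{4} \approx -623.75$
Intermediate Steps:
$m = 324$ ($m = 18^{2} = 324$)
$b{\left(B,Y \right)} = 140$
$c = - \frac{6051}{4}$ ($c = - \frac{1}{2} + \frac{\left(-5026 + 324\right) + \left(3786 - 5133\right)}{4} = - \frac{1}{2} + \frac{-4702 + \left(3786 - 5133\right)}{4} = - \frac{1}{2} + \frac{-4702 - 1347}{4} = - \frac{1}{2} + \frac{1}{4} \left(-6049\right) = - \frac{1}{2} - \frac{6049}{4} = - \frac{6051}{4} \approx -1512.8$)
$\left(\left(15291 - 14542\right) + c\right) + b{\left(-155,137 \right)} = \left(\left(15291 - 14542\right) - \frac{6051}{4}\right) + 140 = \left(749 - \frac{6051}{4}\right) + 140 = - \frac{3055}{4} + 140 = - \frac{2495}{4}$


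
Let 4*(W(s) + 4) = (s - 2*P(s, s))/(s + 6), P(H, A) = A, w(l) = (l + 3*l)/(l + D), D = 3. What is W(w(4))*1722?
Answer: -203196/29 ≈ -7006.8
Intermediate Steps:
w(l) = 4*l/(3 + l) (w(l) = (l + 3*l)/(l + 3) = (4*l)/(3 + l) = 4*l/(3 + l))
W(s) = -4 - s/(4*(6 + s)) (W(s) = -4 + ((s - 2*s)/(s + 6))/4 = -4 + ((-s)/(6 + s))/4 = -4 + (-s/(6 + s))/4 = -4 - s/(4*(6 + s)))
W(w(4))*1722 = ((-96 - 68*4/(3 + 4))/(4*(6 + 4*4/(3 + 4))))*1722 = ((-96 - 68*4/7)/(4*(6 + 4*4/7)))*1722 = ((-96 - 68*4/7)/(4*(6 + 4*4*(⅐))))*1722 = ((-96 - 17*16/7)/(4*(6 + 16/7)))*1722 = ((-96 - 272/7)/(4*(58/7)))*1722 = ((¼)*(7/58)*(-944/7))*1722 = -118/29*1722 = -203196/29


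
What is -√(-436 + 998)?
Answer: -√562 ≈ -23.707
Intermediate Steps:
-√(-436 + 998) = -√562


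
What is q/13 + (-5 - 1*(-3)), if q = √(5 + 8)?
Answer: -2 + √13/13 ≈ -1.7227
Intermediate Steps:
q = √13 ≈ 3.6056
q/13 + (-5 - 1*(-3)) = √13/13 + (-5 - 1*(-3)) = √13/13 + (-5 + 3) = √13/13 - 2 = -2 + √13/13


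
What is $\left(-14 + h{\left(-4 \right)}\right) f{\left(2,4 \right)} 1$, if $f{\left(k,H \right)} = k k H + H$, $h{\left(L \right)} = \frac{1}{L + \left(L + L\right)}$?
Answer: $- \frac{845}{3} \approx -281.67$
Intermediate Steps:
$h{\left(L \right)} = \frac{1}{3 L}$ ($h{\left(L \right)} = \frac{1}{L + 2 L} = \frac{1}{3 L}$)
$f{\left(k,H \right)} = H + H k^{2}$ ($f{\left(k,H \right)} = k^{2} H + H = H k^{2} + H = H + H k^{2}$)
$\left(-14 + h{\left(-4 \right)}\right) f{\left(2,4 \right)} 1 = \left(-14 + \frac{1}{3 \left(-4\right)}\right) 4 \left(1 + 2^{2}\right) 1 = \left(-14 + \frac{1}{3} \left(- \frac{1}{4}\right)\right) 4 \left(1 + 4\right) 1 = \left(-14 - \frac{1}{12}\right) 4 \cdot 5 \cdot 1 = - \frac{169 \cdot 20 \cdot 1}{12} = \left(- \frac{169}{12}\right) 20 = - \frac{845}{3}$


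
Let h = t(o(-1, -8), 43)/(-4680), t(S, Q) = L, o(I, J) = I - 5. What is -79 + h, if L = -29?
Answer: -369691/4680 ≈ -78.994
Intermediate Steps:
o(I, J) = -5 + I
t(S, Q) = -29
h = 29/4680 (h = -29/(-4680) = -29*(-1/4680) = 29/4680 ≈ 0.0061966)
-79 + h = -79 + 29/4680 = -369691/4680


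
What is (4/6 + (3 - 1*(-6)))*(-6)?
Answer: -58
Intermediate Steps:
(4/6 + (3 - 1*(-6)))*(-6) = (4*(⅙) + (3 + 6))*(-6) = (⅔ + 9)*(-6) = (29/3)*(-6) = -58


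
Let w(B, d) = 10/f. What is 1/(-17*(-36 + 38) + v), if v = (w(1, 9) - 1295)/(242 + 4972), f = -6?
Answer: -7821/267859 ≈ -0.029198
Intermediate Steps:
w(B, d) = -5/3 (w(B, d) = 10/(-6) = 10*(-⅙) = -5/3)
v = -1945/7821 (v = (-5/3 - 1295)/(242 + 4972) = -3890/3/5214 = -3890/3*1/5214 = -1945/7821 ≈ -0.24869)
1/(-17*(-36 + 38) + v) = 1/(-17*(-36 + 38) - 1945/7821) = 1/(-17*2 - 1945/7821) = 1/(-34 - 1945/7821) = 1/(-267859/7821) = -7821/267859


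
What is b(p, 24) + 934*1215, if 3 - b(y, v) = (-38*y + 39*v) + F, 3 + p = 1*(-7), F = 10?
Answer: 1133487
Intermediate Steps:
p = -10 (p = -3 + 1*(-7) = -3 - 7 = -10)
b(y, v) = -7 - 39*v + 38*y (b(y, v) = 3 - ((-38*y + 39*v) + 10) = 3 - (10 - 38*y + 39*v) = 3 + (-10 - 39*v + 38*y) = -7 - 39*v + 38*y)
b(p, 24) + 934*1215 = (-7 - 39*24 + 38*(-10)) + 934*1215 = (-7 - 936 - 380) + 1134810 = -1323 + 1134810 = 1133487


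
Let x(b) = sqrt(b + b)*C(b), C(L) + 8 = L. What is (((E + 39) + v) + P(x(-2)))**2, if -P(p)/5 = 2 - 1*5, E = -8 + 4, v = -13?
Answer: 1369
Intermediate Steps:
E = -4
C(L) = -8 + L
x(b) = sqrt(2)*sqrt(b)*(-8 + b) (x(b) = sqrt(b + b)*(-8 + b) = sqrt(2*b)*(-8 + b) = (sqrt(2)*sqrt(b))*(-8 + b) = sqrt(2)*sqrt(b)*(-8 + b))
P(p) = 15 (P(p) = -5*(2 - 1*5) = -5*(2 - 5) = -5*(-3) = 15)
(((E + 39) + v) + P(x(-2)))**2 = (((-4 + 39) - 13) + 15)**2 = ((35 - 13) + 15)**2 = (22 + 15)**2 = 37**2 = 1369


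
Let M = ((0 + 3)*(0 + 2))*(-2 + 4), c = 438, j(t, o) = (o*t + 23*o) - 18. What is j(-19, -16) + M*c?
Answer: 5174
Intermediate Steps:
j(t, o) = -18 + 23*o + o*t (j(t, o) = (23*o + o*t) - 18 = -18 + 23*o + o*t)
M = 12 (M = (3*2)*2 = 6*2 = 12)
j(-19, -16) + M*c = (-18 + 23*(-16) - 16*(-19)) + 12*438 = (-18 - 368 + 304) + 5256 = -82 + 5256 = 5174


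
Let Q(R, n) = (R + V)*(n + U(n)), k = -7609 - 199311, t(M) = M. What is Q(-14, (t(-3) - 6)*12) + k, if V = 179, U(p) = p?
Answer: -242560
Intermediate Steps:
k = -206920
Q(R, n) = 2*n*(179 + R) (Q(R, n) = (R + 179)*(n + n) = (179 + R)*(2*n) = 2*n*(179 + R))
Q(-14, (t(-3) - 6)*12) + k = 2*((-3 - 6)*12)*(179 - 14) - 206920 = 2*(-9*12)*165 - 206920 = 2*(-108)*165 - 206920 = -35640 - 206920 = -242560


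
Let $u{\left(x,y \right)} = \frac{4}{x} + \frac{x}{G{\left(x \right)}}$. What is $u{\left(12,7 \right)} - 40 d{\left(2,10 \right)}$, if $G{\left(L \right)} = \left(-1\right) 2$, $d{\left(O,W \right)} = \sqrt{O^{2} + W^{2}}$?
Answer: $- \frac{17}{3} - 80 \sqrt{26} \approx -413.59$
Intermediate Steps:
$G{\left(L \right)} = -2$
$u{\left(x,y \right)} = \frac{4}{x} - \frac{x}{2}$ ($u{\left(x,y \right)} = \frac{4}{x} + \frac{x}{-2} = \frac{4}{x} + x \left(- \frac{1}{2}\right) = \frac{4}{x} - \frac{x}{2}$)
$u{\left(12,7 \right)} - 40 d{\left(2,10 \right)} = \left(\frac{4}{12} - 6\right) - 40 \sqrt{2^{2} + 10^{2}} = \left(4 \cdot \frac{1}{12} - 6\right) - 40 \sqrt{4 + 100} = \left(\frac{1}{3} - 6\right) - 40 \sqrt{104} = - \frac{17}{3} - 40 \cdot 2 \sqrt{26} = - \frac{17}{3} - 80 \sqrt{26}$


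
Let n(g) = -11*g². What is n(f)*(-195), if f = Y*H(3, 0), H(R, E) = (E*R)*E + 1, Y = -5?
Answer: 53625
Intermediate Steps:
H(R, E) = 1 + R*E² (H(R, E) = R*E² + 1 = 1 + R*E²)
f = -5 (f = -5*(1 + 3*0²) = -5*(1 + 3*0) = -5*(1 + 0) = -5*1 = -5)
n(f)*(-195) = -11*(-5)²*(-195) = -11*25*(-195) = -275*(-195) = 53625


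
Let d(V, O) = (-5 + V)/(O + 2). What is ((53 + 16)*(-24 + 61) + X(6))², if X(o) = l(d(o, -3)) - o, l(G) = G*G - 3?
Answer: 6477025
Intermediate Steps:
d(V, O) = (-5 + V)/(2 + O)
l(G) = -3 + G² (l(G) = G² - 3 = -3 + G²)
X(o) = -3 + (5 - o)² - o (X(o) = (-3 + ((-5 + o)/(2 - 3))²) - o = (-3 + ((-5 + o)/(-1))²) - o = (-3 + (-(-5 + o))²) - o = (-3 + (5 - o)²) - o = -3 + (5 - o)² - o)
((53 + 16)*(-24 + 61) + X(6))² = ((53 + 16)*(-24 + 61) + (-3 + (-5 + 6)² - 1*6))² = (69*37 + (-3 + 1² - 6))² = (2553 + (-3 + 1 - 6))² = (2553 - 8)² = 2545² = 6477025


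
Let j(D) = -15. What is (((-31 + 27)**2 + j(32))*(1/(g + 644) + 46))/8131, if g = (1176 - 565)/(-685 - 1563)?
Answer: 66568894/11766378231 ≈ 0.0056576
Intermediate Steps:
g = -611/2248 (g = 611/(-2248) = 611*(-1/2248) = -611/2248 ≈ -0.27180)
(((-31 + 27)**2 + j(32))*(1/(g + 644) + 46))/8131 = (((-31 + 27)**2 - 15)*(1/(-611/2248 + 644) + 46))/8131 = (((-4)**2 - 15)*(1/(1447101/2248) + 46))*(1/8131) = ((16 - 15)*(2248/1447101 + 46))*(1/8131) = (1*(66568894/1447101))*(1/8131) = (66568894/1447101)*(1/8131) = 66568894/11766378231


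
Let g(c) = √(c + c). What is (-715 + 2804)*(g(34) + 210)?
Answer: 438690 + 4178*√17 ≈ 4.5592e+5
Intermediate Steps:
g(c) = √2*√c (g(c) = √(2*c) = √2*√c)
(-715 + 2804)*(g(34) + 210) = (-715 + 2804)*(√2*√34 + 210) = 2089*(2*√17 + 210) = 2089*(210 + 2*√17) = 438690 + 4178*√17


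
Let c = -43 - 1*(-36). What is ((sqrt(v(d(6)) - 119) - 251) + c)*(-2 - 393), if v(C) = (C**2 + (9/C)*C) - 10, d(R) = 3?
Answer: 101910 - 395*I*sqrt(111) ≈ 1.0191e+5 - 4161.6*I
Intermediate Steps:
c = -7 (c = -43 + 36 = -7)
v(C) = -1 + C**2 (v(C) = (C**2 + 9) - 10 = (9 + C**2) - 10 = -1 + C**2)
((sqrt(v(d(6)) - 119) - 251) + c)*(-2 - 393) = ((sqrt((-1 + 3**2) - 119) - 251) - 7)*(-2 - 393) = ((sqrt((-1 + 9) - 119) - 251) - 7)*(-395) = ((sqrt(8 - 119) - 251) - 7)*(-395) = ((sqrt(-111) - 251) - 7)*(-395) = ((I*sqrt(111) - 251) - 7)*(-395) = ((-251 + I*sqrt(111)) - 7)*(-395) = (-258 + I*sqrt(111))*(-395) = 101910 - 395*I*sqrt(111)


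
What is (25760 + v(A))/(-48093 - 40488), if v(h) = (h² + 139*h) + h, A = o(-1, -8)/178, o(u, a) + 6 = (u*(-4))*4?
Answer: -204107285/701650101 ≈ -0.29090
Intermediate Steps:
o(u, a) = -6 - 16*u (o(u, a) = -6 + (u*(-4))*4 = -6 - 4*u*4 = -6 - 16*u)
A = 5/89 (A = (-6 - 16*(-1))/178 = (-6 + 16)*(1/178) = 10*(1/178) = 5/89 ≈ 0.056180)
v(h) = h² + 140*h
(25760 + v(A))/(-48093 - 40488) = (25760 + 5*(140 + 5/89)/89)/(-48093 - 40488) = (25760 + (5/89)*(12465/89))/(-88581) = (25760 + 62325/7921)*(-1/88581) = (204107285/7921)*(-1/88581) = -204107285/701650101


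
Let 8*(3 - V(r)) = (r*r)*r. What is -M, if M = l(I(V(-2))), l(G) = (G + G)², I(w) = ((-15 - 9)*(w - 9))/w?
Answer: -3600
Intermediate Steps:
V(r) = 3 - r³/8 (V(r) = 3 - r*r*r/8 = 3 - r²*r/8 = 3 - r³/8)
I(w) = (216 - 24*w)/w (I(w) = (-24*(-9 + w))/w = (216 - 24*w)/w)
l(G) = 4*G² (l(G) = (2*G)² = 4*G²)
M = 3600 (M = 4*(-24 + 216/(3 - ⅛*(-2)³))² = 4*(-24 + 216/(3 - ⅛*(-8)))² = 4*(-24 + 216/(3 + 1))² = 4*(-24 + 216/4)² = 4*(-24 + 216*(¼))² = 4*(-24 + 54)² = 4*30² = 4*900 = 3600)
-M = -1*3600 = -3600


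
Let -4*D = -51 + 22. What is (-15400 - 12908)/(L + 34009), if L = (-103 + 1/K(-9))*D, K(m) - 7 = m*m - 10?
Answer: -8832096/10377851 ≈ -0.85105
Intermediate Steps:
K(m) = -3 + m**2 (K(m) = 7 + (m*m - 10) = 7 + (m**2 - 10) = 7 + (-10 + m**2) = -3 + m**2)
D = 29/4 (D = -(-51 + 22)/4 = -1/4*(-29) = 29/4 ≈ 7.2500)
L = -232957/312 (L = (-103 + 1/(-3 + (-9)**2))*(29/4) = (-103 + 1/(-3 + 81))*(29/4) = (-103 + 1/78)*(29/4) = -8033/78*29/4 = -232957/312 ≈ -746.66)
(-15400 - 12908)/(L + 34009) = (-15400 - 12908)/(-232957/312 + 34009) = -28308/10377851/312 = -28308*312/10377851 = -8832096/10377851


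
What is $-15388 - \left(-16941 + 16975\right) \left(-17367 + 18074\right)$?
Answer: $-39426$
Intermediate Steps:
$-15388 - \left(-16941 + 16975\right) \left(-17367 + 18074\right) = -15388 - 34 \cdot 707 = -15388 - 24038 = -39426$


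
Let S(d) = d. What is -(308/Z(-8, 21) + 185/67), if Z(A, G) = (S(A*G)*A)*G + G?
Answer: -749423/270345 ≈ -2.7721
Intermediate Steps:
Z(A, G) = G + A²*G² (Z(A, G) = ((A*G)*A)*G + G = (G*A²)*G + G = A²*G² + G = G + A²*G²)
-(308/Z(-8, 21) + 185/67) = -(308/((21*(1 + 21*(-8)²))) + 185/67) = -(308/((21*(1 + 21*64))) + 185*(1/67)) = -(308/((21*(1 + 1344))) + 185/67) = -(308/((21*1345)) + 185/67) = -(308/28245 + 185/67) = -(308*(1/28245) + 185/67) = -(44/4035 + 185/67) = -1*749423/270345 = -749423/270345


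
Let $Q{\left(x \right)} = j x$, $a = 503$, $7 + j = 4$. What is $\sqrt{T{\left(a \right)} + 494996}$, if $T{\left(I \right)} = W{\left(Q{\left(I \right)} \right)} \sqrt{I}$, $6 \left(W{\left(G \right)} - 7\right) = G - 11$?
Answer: $\frac{\sqrt{4454964 - 2217 \sqrt{503}}}{3} \approx 699.62$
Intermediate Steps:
$j = -3$ ($j = -7 + 4 = -3$)
$Q{\left(x \right)} = - 3 x$
$W{\left(G \right)} = \frac{31}{6} + \frac{G}{6}$ ($W{\left(G \right)} = 7 + \frac{G - 11}{6} = 7 + \frac{-11 + G}{6} = 7 + \left(- \frac{11}{6} + \frac{G}{6}\right) = \frac{31}{6} + \frac{G}{6}$)
$T{\left(I \right)} = \sqrt{I} \left(\frac{31}{6} - \frac{I}{2}\right)$ ($T{\left(I \right)} = \left(\frac{31}{6} + \frac{\left(-3\right) I}{6}\right) \sqrt{I} = \left(\frac{31}{6} - \frac{I}{2}\right) \sqrt{I} = \sqrt{I} \left(\frac{31}{6} - \frac{I}{2}\right)$)
$\sqrt{T{\left(a \right)} + 494996} = \sqrt{\frac{\sqrt{503} \left(31 - 1509\right)}{6} + 494996} = \sqrt{\frac{1}{6} \sqrt{503} \left(-1478\right) + 494996} = \sqrt{- \frac{739 \sqrt{503}}{3} + 494996} = \sqrt{494996 - \frac{739 \sqrt{503}}{3}}$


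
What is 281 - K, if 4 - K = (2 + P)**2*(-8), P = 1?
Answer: 205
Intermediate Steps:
K = 76 (K = 4 - (2 + 1)**2*(-8) = 4 - 3**2*(-8) = 4 - 9*(-8) = 4 - 1*(-72) = 4 + 72 = 76)
281 - K = 281 - 1*76 = 281 - 76 = 205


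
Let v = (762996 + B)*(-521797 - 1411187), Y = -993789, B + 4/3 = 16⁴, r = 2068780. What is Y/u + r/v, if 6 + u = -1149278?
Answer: 99474187576313209/115038768772032624 ≈ 0.86470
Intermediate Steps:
u = -1149284 (u = -6 - 1149278 = -1149284)
B = 196604/3 (B = -4/3 + 16⁴ = -4/3 + 65536 = 196604/3 ≈ 65535.)
v = -1601536522176 (v = (762996 + 196604/3)*(-521797 - 1411187) = (2485592/3)*(-1932984) = -1601536522176)
Y/u + r/v = -993789/(-1149284) + 2068780/(-1601536522176) = -993789*(-1/1149284) + 2068780*(-1/1601536522176) = 993789/1149284 - 517195/400384130544 = 99474187576313209/115038768772032624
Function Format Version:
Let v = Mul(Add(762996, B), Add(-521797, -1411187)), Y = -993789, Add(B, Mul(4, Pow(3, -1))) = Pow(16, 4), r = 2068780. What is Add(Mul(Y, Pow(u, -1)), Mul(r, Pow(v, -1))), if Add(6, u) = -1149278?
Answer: Rational(99474187576313209, 115038768772032624) ≈ 0.86470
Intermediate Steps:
u = -1149284 (u = Add(-6, -1149278) = -1149284)
B = Rational(196604, 3) (B = Add(Rational(-4, 3), Pow(16, 4)) = Add(Rational(-4, 3), 65536) = Rational(196604, 3) ≈ 65535.)
v = -1601536522176 (v = Mul(Add(762996, Rational(196604, 3)), Add(-521797, -1411187)) = Mul(Rational(2485592, 3), -1932984) = -1601536522176)
Add(Mul(Y, Pow(u, -1)), Mul(r, Pow(v, -1))) = Add(Mul(-993789, Pow(-1149284, -1)), Mul(2068780, Pow(-1601536522176, -1))) = Add(Mul(-993789, Rational(-1, 1149284)), Mul(2068780, Rational(-1, 1601536522176))) = Add(Rational(993789, 1149284), Rational(-517195, 400384130544)) = Rational(99474187576313209, 115038768772032624)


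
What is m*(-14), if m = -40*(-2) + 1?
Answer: -1134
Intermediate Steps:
m = 81 (m = 80 + 1 = 81)
m*(-14) = 81*(-14) = -1134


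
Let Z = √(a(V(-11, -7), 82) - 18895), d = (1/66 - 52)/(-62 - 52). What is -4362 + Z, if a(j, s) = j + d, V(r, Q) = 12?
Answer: -4362 + I*√29693102549/1254 ≈ -4362.0 + 137.41*I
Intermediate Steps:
d = 3431/7524 (d = (1/66 - 52)/(-114) = -3431/66*(-1/114) = 3431/7524 ≈ 0.45601)
a(j, s) = 3431/7524 + j (a(j, s) = j + 3431/7524 = 3431/7524 + j)
Z = I*√29693102549/1254 (Z = √((3431/7524 + 12) - 18895) = √(93719/7524 - 18895) = √(-142072261/7524) = I*√29693102549/1254 ≈ 137.41*I)
-4362 + Z = -4362 + I*√29693102549/1254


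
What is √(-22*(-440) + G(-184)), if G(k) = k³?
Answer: 4*I*√388739 ≈ 2494.0*I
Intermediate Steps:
√(-22*(-440) + G(-184)) = √(-22*(-440) + (-184)³) = √(9680 - 6229504) = √(-6219824) = 4*I*√388739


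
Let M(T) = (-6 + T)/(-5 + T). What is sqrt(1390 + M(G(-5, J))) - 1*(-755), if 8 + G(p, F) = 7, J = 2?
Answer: 755 + sqrt(50082)/6 ≈ 792.30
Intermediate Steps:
G(p, F) = -1 (G(p, F) = -8 + 7 = -1)
M(T) = (-6 + T)/(-5 + T)
sqrt(1390 + M(G(-5, J))) - 1*(-755) = sqrt(1390 + (-6 - 1)/(-5 - 1)) - 1*(-755) = sqrt(1390 - 7/(-6)) + 755 = sqrt(1390 - 1/6*(-7)) + 755 = sqrt(1390 + 7/6) + 755 = sqrt(8347/6) + 755 = sqrt(50082)/6 + 755 = 755 + sqrt(50082)/6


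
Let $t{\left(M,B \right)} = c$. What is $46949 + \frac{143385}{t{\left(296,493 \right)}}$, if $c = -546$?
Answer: $\frac{8496923}{182} \approx 46686.0$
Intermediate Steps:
$t{\left(M,B \right)} = -546$
$46949 + \frac{143385}{t{\left(296,493 \right)}} = 46949 + \frac{143385}{-546} = 46949 + 143385 \left(- \frac{1}{546}\right) = 46949 - \frac{47795}{182} = \frac{8496923}{182}$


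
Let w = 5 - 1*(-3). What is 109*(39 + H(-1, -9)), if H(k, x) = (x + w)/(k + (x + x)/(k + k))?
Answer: 33899/8 ≈ 4237.4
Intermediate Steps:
w = 8 (w = 5 + 3 = 8)
H(k, x) = (8 + x)/(k + x/k) (H(k, x) = (x + 8)/(k + (x + x)/(k + k)) = (8 + x)/(k + (2*x)/((2*k))) = (8 + x)/(k + (2*x)*(1/(2*k))) = (8 + x)/(k + x/k))
109*(39 + H(-1, -9)) = 109*(39 - (8 - 9)/(-9 + (-1)**2)) = 109*(39 - 1*(-1)/(-9 + 1)) = 109*(39 - 1*(-1)/(-8)) = 109*(39 - 1*(-1/8)*(-1)) = 109*(39 - 1/8) = 109*(311/8) = 33899/8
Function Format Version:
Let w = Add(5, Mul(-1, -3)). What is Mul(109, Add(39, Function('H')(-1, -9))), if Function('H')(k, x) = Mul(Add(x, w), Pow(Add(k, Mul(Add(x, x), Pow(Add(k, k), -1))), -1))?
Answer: Rational(33899, 8) ≈ 4237.4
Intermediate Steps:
w = 8 (w = Add(5, 3) = 8)
Function('H')(k, x) = Mul(Pow(Add(k, Mul(x, Pow(k, -1))), -1), Add(8, x)) (Function('H')(k, x) = Mul(Add(x, 8), Pow(Add(k, Mul(Add(x, x), Pow(Add(k, k), -1))), -1)) = Mul(Add(8, x), Pow(Add(k, Mul(Mul(2, x), Pow(Mul(2, k), -1))), -1)) = Mul(Add(8, x), Pow(Add(k, Mul(Mul(2, x), Mul(Rational(1, 2), Pow(k, -1)))), -1)) = Mul(Add(8, x), Pow(Add(k, Mul(x, Pow(k, -1))), -1)) = Mul(Pow(Add(k, Mul(x, Pow(k, -1))), -1), Add(8, x)))
Mul(109, Add(39, Function('H')(-1, -9))) = Mul(109, Add(39, Mul(-1, Pow(Add(-9, Pow(-1, 2)), -1), Add(8, -9)))) = Mul(109, Add(39, Mul(-1, Pow(Add(-9, 1), -1), -1))) = Mul(109, Add(39, Mul(-1, Pow(-8, -1), -1))) = Mul(109, Add(39, Mul(-1, Rational(-1, 8), -1))) = Mul(109, Add(39, Rational(-1, 8))) = Mul(109, Rational(311, 8)) = Rational(33899, 8)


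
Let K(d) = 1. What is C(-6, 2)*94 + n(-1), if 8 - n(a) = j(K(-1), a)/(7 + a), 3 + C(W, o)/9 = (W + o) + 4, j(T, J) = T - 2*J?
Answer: -5061/2 ≈ -2530.5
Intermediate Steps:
C(W, o) = 9 + 9*W + 9*o (C(W, o) = -27 + 9*((W + o) + 4) = -27 + 9*(4 + W + o) = -27 + (36 + 9*W + 9*o) = 9 + 9*W + 9*o)
n(a) = 8 - (1 - 2*a)/(7 + a)
C(-6, 2)*94 + n(-1) = (9 + 9*(-6) + 9*2)*94 + 5*(11 + 2*(-1))/(7 - 1) = (9 - 54 + 18)*94 + 5*(11 - 2)/6 = -27*94 + 5*(1/6)*9 = -2538 + 15/2 = -5061/2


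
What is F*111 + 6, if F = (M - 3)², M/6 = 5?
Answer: 80925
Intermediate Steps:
M = 30 (M = 6*5 = 30)
F = 729 (F = (30 - 3)² = 27² = 729)
F*111 + 6 = 729*111 + 6 = 80919 + 6 = 80925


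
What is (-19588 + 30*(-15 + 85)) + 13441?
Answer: -4047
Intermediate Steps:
(-19588 + 30*(-15 + 85)) + 13441 = (-19588 + 30*70) + 13441 = (-19588 + 2100) + 13441 = -17488 + 13441 = -4047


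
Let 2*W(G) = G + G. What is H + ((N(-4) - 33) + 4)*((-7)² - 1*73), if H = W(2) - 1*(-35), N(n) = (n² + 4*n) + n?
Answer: 829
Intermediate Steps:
N(n) = n² + 5*n
W(G) = G (W(G) = (G + G)/2 = (2*G)/2 = G)
H = 37 (H = 2 - 1*(-35) = 2 + 35 = 37)
H + ((N(-4) - 33) + 4)*((-7)² - 1*73) = 37 + ((-4*(5 - 4) - 33) + 4)*((-7)² - 1*73) = 37 + ((-4*1 - 33) + 4)*(49 - 73) = 37 + ((-4 - 33) + 4)*(-24) = 37 + (-37 + 4)*(-24) = 37 - 33*(-24) = 37 + 792 = 829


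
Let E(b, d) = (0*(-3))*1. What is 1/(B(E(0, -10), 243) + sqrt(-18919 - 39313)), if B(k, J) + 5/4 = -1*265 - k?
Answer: -4260/2065937 - 32*I*sqrt(14558)/2065937 ≈ -0.002062 - 0.0018689*I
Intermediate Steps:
E(b, d) = 0 (E(b, d) = 0*1 = 0)
B(k, J) = -1065/4 - k (B(k, J) = -5/4 + (-1*265 - k) = -5/4 + (-265 - k) = -1065/4 - k)
1/(B(E(0, -10), 243) + sqrt(-18919 - 39313)) = 1/((-1065/4 - 1*0) + sqrt(-18919 - 39313)) = 1/((-1065/4 + 0) + sqrt(-58232)) = 1/(-1065/4 + 2*I*sqrt(14558))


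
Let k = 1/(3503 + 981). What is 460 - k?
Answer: 2062639/4484 ≈ 460.00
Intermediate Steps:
k = 1/4484 ≈ 0.00022302
460 - k = 460 - 1*1/4484 = 460 - 1/4484 = 2062639/4484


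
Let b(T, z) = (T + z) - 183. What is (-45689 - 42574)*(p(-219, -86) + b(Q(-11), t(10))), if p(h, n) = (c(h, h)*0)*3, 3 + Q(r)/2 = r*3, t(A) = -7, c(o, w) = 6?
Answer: 23124906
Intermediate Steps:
Q(r) = -6 + 6*r (Q(r) = -6 + 2*(r*3) = -6 + 2*(3*r) = -6 + 6*r)
b(T, z) = -183 + T + z
p(h, n) = 0 (p(h, n) = (6*0)*3 = 0*3 = 0)
(-45689 - 42574)*(p(-219, -86) + b(Q(-11), t(10))) = (-45689 - 42574)*(0 + (-183 + (-6 + 6*(-11)) - 7)) = -88263*(0 + (-183 + (-6 - 66) - 7)) = -88263*(0 + (-183 - 72 - 7)) = -88263*(0 - 262) = -88263*(-262) = 23124906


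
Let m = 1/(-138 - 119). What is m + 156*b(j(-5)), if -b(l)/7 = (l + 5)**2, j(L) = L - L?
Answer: -7016101/257 ≈ -27300.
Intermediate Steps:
j(L) = 0
m = -1/257 (m = 1/(-257) = -1/257 ≈ -0.0038911)
b(l) = -7*(5 + l)**2 (b(l) = -7*(l + 5)**2 = -7*(5 + l)**2)
m + 156*b(j(-5)) = -1/257 + 156*(-7*(5 + 0)**2) = -1/257 + 156*(-7*5**2) = -1/257 + 156*(-7*25) = -1/257 + 156*(-175) = -1/257 - 27300 = -7016101/257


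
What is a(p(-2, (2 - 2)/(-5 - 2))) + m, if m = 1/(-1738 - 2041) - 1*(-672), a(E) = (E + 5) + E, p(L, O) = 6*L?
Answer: 2467686/3779 ≈ 653.00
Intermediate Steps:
a(E) = 5 + 2*E (a(E) = (5 + E) + E = 5 + 2*E)
m = 2539487/3779 (m = 1/(-3779) + 672 = -1/3779 + 672 = 2539487/3779 ≈ 672.00)
a(p(-2, (2 - 2)/(-5 - 2))) + m = (5 + 2*(6*(-2))) + 2539487/3779 = (5 + 2*(-12)) + 2539487/3779 = (5 - 24) + 2539487/3779 = -19 + 2539487/3779 = 2467686/3779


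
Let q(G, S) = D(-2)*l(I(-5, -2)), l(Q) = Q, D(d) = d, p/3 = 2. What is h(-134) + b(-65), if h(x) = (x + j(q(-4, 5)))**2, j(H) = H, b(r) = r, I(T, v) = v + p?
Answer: 20099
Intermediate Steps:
p = 6 (p = 3*2 = 6)
I(T, v) = 6 + v (I(T, v) = v + 6 = 6 + v)
q(G, S) = -8 (q(G, S) = -2*(6 - 2) = -2*4 = -8)
h(x) = (-8 + x)**2 (h(x) = (x - 8)**2 = (-8 + x)**2)
h(-134) + b(-65) = (-8 - 134)**2 - 65 = (-142)**2 - 65 = 20164 - 65 = 20099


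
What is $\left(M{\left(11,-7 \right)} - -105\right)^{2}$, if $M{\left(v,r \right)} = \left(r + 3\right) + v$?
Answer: $12544$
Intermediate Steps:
$M{\left(v,r \right)} = 3 + r + v$ ($M{\left(v,r \right)} = \left(3 + r\right) + v = 3 + r + v$)
$\left(M{\left(11,-7 \right)} - -105\right)^{2} = \left(\left(3 - 7 + 11\right) - -105\right)^{2} = \left(7 + 105\right)^{2} = 112^{2} = 12544$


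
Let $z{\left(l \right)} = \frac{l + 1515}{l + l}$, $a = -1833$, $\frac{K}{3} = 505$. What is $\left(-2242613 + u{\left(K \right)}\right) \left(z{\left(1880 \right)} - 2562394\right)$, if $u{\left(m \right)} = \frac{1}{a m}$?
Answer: $\frac{750020349462820483564}{130518765} \approx 5.7465 \cdot 10^{12}$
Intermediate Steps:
$K = 1515$ ($K = 3 \cdot 505 = 1515$)
$z{\left(l \right)} = \frac{1515 + l}{2 l}$
$u{\left(m \right)} = - \frac{1}{1833 m}$ ($u{\left(m \right)} = \frac{1}{\left(-1833\right) m} = - \frac{1}{1833 m}$)
$\left(-2242613 + u{\left(K \right)}\right) \left(z{\left(1880 \right)} - 2562394\right) = \left(-2242613 - \frac{1}{1833 \cdot 1515}\right) \left(\frac{1515 + 1880}{2 \cdot 1880} - 2562394\right) = \left(-2242613 - \frac{1}{2776995}\right) \left(\frac{1}{2} \cdot \frac{1}{1880} \cdot 3395 - 2562394\right) = \left(-2242613 - \frac{1}{2776995}\right) \left(\frac{679}{752} - 2562394\right) = \left(- \frac{6227725087936}{2776995}\right) \left(- \frac{1926919609}{752}\right) = \frac{750020349462820483564}{130518765}$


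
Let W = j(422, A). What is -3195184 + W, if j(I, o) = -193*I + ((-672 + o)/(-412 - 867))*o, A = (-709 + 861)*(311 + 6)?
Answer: -6480127978/1279 ≈ -5.0666e+6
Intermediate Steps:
A = 48184 (A = 152*317 = 48184)
j(I, o) = -193*I + o*(672/1279 - o/1279) (j(I, o) = -193*I + ((-672 + o)/(-1279))*o = -193*I + ((-672 + o)*(-1/1279))*o = -193*I + (672/1279 - o/1279)*o = -193*I + o*(672/1279 - o/1279))
W = -2393487642/1279 (W = -193*422 - 1/1279*48184² + (672/1279)*48184 = -81446 - 1/1279*2321697856 + 32379648/1279 = -81446 - 2321697856/1279 + 32379648/1279 = -2393487642/1279 ≈ -1.8714e+6)
-3195184 + W = -3195184 - 2393487642/1279 = -6480127978/1279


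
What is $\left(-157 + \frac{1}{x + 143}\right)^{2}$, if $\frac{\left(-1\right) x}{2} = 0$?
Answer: $\frac{504002500}{20449} \approx 24647.0$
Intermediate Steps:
$x = 0$ ($x = \left(-2\right) 0 = 0$)
$\left(-157 + \frac{1}{x + 143}\right)^{2} = \left(-157 + \frac{1}{0 + 143}\right)^{2} = \left(-157 + \frac{1}{143}\right)^{2} = \left(- \frac{22450}{143}\right)^{2} = \frac{504002500}{20449}$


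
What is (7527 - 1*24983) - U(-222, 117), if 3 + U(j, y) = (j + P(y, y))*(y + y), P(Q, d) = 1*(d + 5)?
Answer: 5947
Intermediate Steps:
P(Q, d) = 5 + d (P(Q, d) = 1*(5 + d) = 5 + d)
U(j, y) = -3 + 2*y*(5 + j + y) (U(j, y) = -3 + (j + (5 + y))*(y + y) = -3 + (5 + j + y)*(2*y) = -3 + 2*y*(5 + j + y))
(7527 - 1*24983) - U(-222, 117) = (7527 - 1*24983) - (-3 + 2*(-222)*117 + 2*117*(5 + 117)) = (7527 - 24983) - (-3 - 51948 + 2*117*122) = -17456 - (-3 - 51948 + 28548) = -17456 - 1*(-23403) = -17456 + 23403 = 5947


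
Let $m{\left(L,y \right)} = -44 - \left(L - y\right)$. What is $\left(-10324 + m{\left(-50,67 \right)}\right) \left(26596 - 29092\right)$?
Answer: $25586496$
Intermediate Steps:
$m{\left(L,y \right)} = -44 + y - L$
$\left(-10324 + m{\left(-50,67 \right)}\right) \left(26596 - 29092\right) = \left(-10324 - -73\right) \left(26596 - 29092\right) = \left(-10324 + \left(-44 + 67 + 50\right)\right) \left(-2496\right) = \left(-10324 + 73\right) \left(-2496\right) = \left(-10251\right) \left(-2496\right) = 25586496$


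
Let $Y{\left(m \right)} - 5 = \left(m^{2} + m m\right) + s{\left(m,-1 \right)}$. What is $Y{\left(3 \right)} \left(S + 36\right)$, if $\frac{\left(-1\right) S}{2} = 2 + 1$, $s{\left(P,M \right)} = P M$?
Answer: $600$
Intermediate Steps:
$s{\left(P,M \right)} = M P$
$Y{\left(m \right)} = 5 - m + 2 m^{2}$ ($Y{\left(m \right)} = 5 - \left(m - m^{2} - m m\right) = 5 - \left(m - 2 m^{2}\right) = 5 + \left(2 m^{2} - m\right) = 5 + \left(- m + 2 m^{2}\right) = 5 - m + 2 m^{2}$)
$S = -6$ ($S = - 2 \left(2 + 1\right) = \left(-2\right) 3 = -6$)
$Y{\left(3 \right)} \left(S + 36\right) = \left(5 - 3 + 2 \cdot 3^{2}\right) \left(-6 + 36\right) = \left(5 - 3 + 2 \cdot 9\right) 30 = \left(5 - 3 + 18\right) 30 = 20 \cdot 30 = 600$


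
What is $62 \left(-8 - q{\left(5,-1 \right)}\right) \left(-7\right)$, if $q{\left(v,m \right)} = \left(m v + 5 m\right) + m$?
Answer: $-1302$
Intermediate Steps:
$q{\left(v,m \right)} = 6 m + m v$ ($q{\left(v,m \right)} = \left(5 m + m v\right) + m = 6 m + m v$)
$62 \left(-8 - q{\left(5,-1 \right)}\right) \left(-7\right) = 62 \left(-8 - - (6 + 5)\right) \left(-7\right) = 62 \left(-8 - \left(-1\right) 11\right) \left(-7\right) = 62 \left(-8 - -11\right) \left(-7\right) = 62 \left(-8 + 11\right) \left(-7\right) = 62 \cdot 3 \left(-7\right) = 186 \left(-7\right) = -1302$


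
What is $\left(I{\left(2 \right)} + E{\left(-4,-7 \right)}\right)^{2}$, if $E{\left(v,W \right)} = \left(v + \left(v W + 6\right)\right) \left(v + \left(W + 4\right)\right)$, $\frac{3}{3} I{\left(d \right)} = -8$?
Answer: $47524$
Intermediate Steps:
$I{\left(d \right)} = -8$
$E{\left(v,W \right)} = \left(4 + W + v\right) \left(6 + v + W v\right)$ ($E{\left(v,W \right)} = \left(v + \left(W v + 6\right)\right) \left(v + \left(4 + W\right)\right) = \left(v + \left(6 + W v\right)\right) \left(4 + W + v\right) = \left(6 + v + W v\right) \left(4 + W + v\right) = \left(4 + W + v\right) \left(6 + v + W v\right)$)
$\left(I{\left(2 \right)} + E{\left(-4,-7 \right)}\right)^{2} = \left(-8 + \left(24 + \left(-4\right)^{2} + 6 \left(-7\right) + 10 \left(-4\right) - 7 \left(-4\right)^{2} - 4 \left(-7\right)^{2} + 5 \left(-7\right) \left(-4\right)\right)\right)^{2} = \left(-8 - 210\right)^{2} = \left(-218\right)^{2} = 47524$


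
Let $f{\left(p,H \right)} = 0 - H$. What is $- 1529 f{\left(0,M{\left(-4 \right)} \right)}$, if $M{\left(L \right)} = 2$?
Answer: $3058$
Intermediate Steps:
$f{\left(p,H \right)} = - H$
$- 1529 f{\left(0,M{\left(-4 \right)} \right)} = - 1529 \left(\left(-1\right) 2\right) = \left(-1529\right) \left(-2\right) = 3058$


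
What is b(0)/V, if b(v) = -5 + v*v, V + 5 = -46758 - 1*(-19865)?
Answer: 5/26898 ≈ 0.00018589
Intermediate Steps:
V = -26898 (V = -5 + (-46758 - 1*(-19865)) = -5 + (-46758 + 19865) = -5 - 26893 = -26898)
b(v) = -5 + v²
b(0)/V = (-5 + 0²)/(-26898) = (-5 + 0)*(-1/26898) = -5*(-1/26898) = 5/26898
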